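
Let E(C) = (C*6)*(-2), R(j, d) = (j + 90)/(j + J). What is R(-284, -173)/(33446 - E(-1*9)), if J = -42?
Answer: 97/5434094 ≈ 1.7850e-5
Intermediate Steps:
R(j, d) = (90 + j)/(-42 + j) (R(j, d) = (j + 90)/(j - 42) = (90 + j)/(-42 + j))
E(C) = -12*C (E(C) = (6*C)*(-2) = -12*C)
R(-284, -173)/(33446 - E(-1*9)) = ((90 - 284)/(-42 - 284))/(33446 - (-12)*(-1*9)) = (-194/(-326))/(33446 - (-12)*(-9)) = (-1/326*(-194))/(33446 - 1*108) = 97/(163*(33446 - 108)) = (97/163)/33338 = (97/163)*(1/33338) = 97/5434094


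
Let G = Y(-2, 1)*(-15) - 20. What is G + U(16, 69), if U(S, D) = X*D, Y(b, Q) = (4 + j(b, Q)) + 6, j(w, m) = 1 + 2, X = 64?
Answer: 4201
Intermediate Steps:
j(w, m) = 3
Y(b, Q) = 13 (Y(b, Q) = (4 + 3) + 6 = 7 + 6 = 13)
U(S, D) = 64*D
G = -215 (G = 13*(-15) - 20 = -195 - 20 = -215)
G + U(16, 69) = -215 + 64*69 = -215 + 4416 = 4201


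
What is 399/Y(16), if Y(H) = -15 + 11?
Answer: -399/4 ≈ -99.750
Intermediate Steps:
Y(H) = -4
399/Y(16) = 399/(-4) = 399*(-¼) = -399/4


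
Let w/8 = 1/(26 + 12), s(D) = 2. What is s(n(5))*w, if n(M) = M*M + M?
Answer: 8/19 ≈ 0.42105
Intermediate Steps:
n(M) = M + M**2 (n(M) = M**2 + M = M + M**2)
w = 4/19 (w = 8/(26 + 12) = 8/38 = 8*(1/38) = 4/19 ≈ 0.21053)
s(n(5))*w = 2*(4/19) = 8/19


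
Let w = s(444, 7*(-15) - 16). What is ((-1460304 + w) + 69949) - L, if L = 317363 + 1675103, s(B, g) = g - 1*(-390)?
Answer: -3382552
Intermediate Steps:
s(B, g) = 390 + g (s(B, g) = g + 390 = 390 + g)
w = 269 (w = 390 + (7*(-15) - 16) = 390 + (-105 - 16) = 390 - 121 = 269)
L = 1992466
((-1460304 + w) + 69949) - L = ((-1460304 + 269) + 69949) - 1*1992466 = (-1460035 + 69949) - 1992466 = -1390086 - 1992466 = -3382552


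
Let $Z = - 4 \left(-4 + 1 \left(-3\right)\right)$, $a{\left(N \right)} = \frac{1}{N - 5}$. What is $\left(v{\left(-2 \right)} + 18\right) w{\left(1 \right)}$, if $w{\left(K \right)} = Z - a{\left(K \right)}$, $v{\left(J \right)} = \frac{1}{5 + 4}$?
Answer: $\frac{18419}{36} \approx 511.64$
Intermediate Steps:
$a{\left(N \right)} = \frac{1}{-5 + N}$
$v{\left(J \right)} = \frac{1}{9}$
$Z = 28$ ($Z = - 4 \left(-4 - 3\right) = \left(-4\right) \left(-7\right) = 28$)
$w{\left(K \right)} = 28 - \frac{1}{-5 + K}$
$\left(v{\left(-2 \right)} + 18\right) w{\left(1 \right)} = \left(\frac{1}{9} + 18\right) \frac{-141 + 28 \cdot 1}{-5 + 1} = \frac{163 \frac{-141 + 28}{-4}}{9} = \frac{163 \left(\left(- \frac{1}{4}\right) \left(-113\right)\right)}{9} = \frac{163}{9} \cdot \frac{113}{4} = \frac{18419}{36}$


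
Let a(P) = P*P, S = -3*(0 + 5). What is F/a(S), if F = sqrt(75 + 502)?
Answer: sqrt(577)/225 ≈ 0.10676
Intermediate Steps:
F = sqrt(577) ≈ 24.021
S = -15 (S = -3*5 = -15)
a(P) = P**2
F/a(S) = sqrt(577)/((-15)**2) = sqrt(577)/225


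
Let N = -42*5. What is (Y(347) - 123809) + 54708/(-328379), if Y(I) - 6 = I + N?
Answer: -40609372122/328379 ≈ -1.2367e+5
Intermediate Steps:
N = -210
Y(I) = -204 + I (Y(I) = 6 + (I - 210) = 6 + (-210 + I) = -204 + I)
(Y(347) - 123809) + 54708/(-328379) = ((-204 + 347) - 123809) + 54708/(-328379) = (143 - 123809) + 54708*(-1/328379) = -123666 - 54708/328379 = -40609372122/328379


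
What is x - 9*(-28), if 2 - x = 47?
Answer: 207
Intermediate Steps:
x = -45 (x = 2 - 1*47 = 2 - 47 = -45)
x - 9*(-28) = -45 - 9*(-28) = -45 + 252 = 207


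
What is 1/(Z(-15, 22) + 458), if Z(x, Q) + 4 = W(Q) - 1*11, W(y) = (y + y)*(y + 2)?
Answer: 1/1499 ≈ 0.00066711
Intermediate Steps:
W(y) = 2*y*(2 + y) (W(y) = (2*y)*(2 + y) = 2*y*(2 + y))
Z(x, Q) = -15 + 2*Q*(2 + Q) (Z(x, Q) = -4 + (2*Q*(2 + Q) - 1*11) = -4 + (2*Q*(2 + Q) - 11) = -4 + (-11 + 2*Q*(2 + Q)) = -15 + 2*Q*(2 + Q))
1/(Z(-15, 22) + 458) = 1/((-15 + 2*22*(2 + 22)) + 458) = 1/((-15 + 2*22*24) + 458) = 1/((-15 + 1056) + 458) = 1/(1041 + 458) = 1/1499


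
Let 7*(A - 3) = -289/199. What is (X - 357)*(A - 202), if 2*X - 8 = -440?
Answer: 159005208/1393 ≈ 1.1415e+5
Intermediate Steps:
X = -216 (X = 4 + (½)*(-440) = 4 - 220 = -216)
A = 3890/1393 (A = 3 + (-289/199)/7 = 3 + (-289*1/199)/7 = 3 + (⅐)*(-289/199) = 3 - 289/1393 = 3890/1393 ≈ 2.7925)
(X - 357)*(A - 202) = (-216 - 357)*(3890/1393 - 202) = -573*(-277496/1393) = 159005208/1393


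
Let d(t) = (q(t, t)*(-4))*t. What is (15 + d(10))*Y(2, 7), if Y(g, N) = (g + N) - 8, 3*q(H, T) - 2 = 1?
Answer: -25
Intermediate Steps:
q(H, T) = 1 (q(H, T) = ⅔ + (⅓)*1 = ⅔ + ⅓ = 1)
Y(g, N) = -8 + N + g (Y(g, N) = (N + g) - 8 = -8 + N + g)
d(t) = -4*t (d(t) = (1*(-4))*t = -4*t)
(15 + d(10))*Y(2, 7) = (15 - 4*10)*(-8 + 7 + 2) = (15 - 40)*1 = -25*1 = -25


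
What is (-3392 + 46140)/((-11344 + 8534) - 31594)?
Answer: -10687/8601 ≈ -1.2425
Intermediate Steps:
(-3392 + 46140)/((-11344 + 8534) - 31594) = 42748/(-2810 - 31594) = 42748/(-34404) = 42748*(-1/34404) = -10687/8601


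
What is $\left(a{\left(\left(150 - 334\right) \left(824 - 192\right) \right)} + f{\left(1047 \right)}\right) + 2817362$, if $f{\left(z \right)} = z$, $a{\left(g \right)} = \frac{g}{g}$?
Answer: $2818410$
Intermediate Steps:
$a{\left(g \right)} = 1$
$\left(a{\left(\left(150 - 334\right) \left(824 - 192\right) \right)} + f{\left(1047 \right)}\right) + 2817362 = \left(1 + 1047\right) + 2817362 = 1048 + 2817362 = 2818410$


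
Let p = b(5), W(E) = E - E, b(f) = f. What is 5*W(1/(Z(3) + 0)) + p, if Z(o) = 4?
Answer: 5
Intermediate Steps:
W(E) = 0
p = 5
5*W(1/(Z(3) + 0)) + p = 5*0 + 5 = 0 + 5 = 5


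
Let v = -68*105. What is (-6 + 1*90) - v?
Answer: 7224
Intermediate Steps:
v = -7140
(-6 + 1*90) - v = (-6 + 1*90) - 1*(-7140) = (-6 + 90) + 7140 = 84 + 7140 = 7224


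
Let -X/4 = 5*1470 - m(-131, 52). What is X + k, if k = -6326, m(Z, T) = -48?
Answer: -35918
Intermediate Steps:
X = -29592 (X = -4*(5*1470 - 1*(-48)) = -4*(7350 + 48) = -4*7398 = -29592)
X + k = -29592 - 6326 = -35918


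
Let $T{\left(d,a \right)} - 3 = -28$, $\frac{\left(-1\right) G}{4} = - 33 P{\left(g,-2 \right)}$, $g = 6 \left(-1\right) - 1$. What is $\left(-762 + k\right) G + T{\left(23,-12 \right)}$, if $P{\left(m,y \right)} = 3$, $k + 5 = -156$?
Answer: $-365533$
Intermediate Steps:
$k = -161$ ($k = -5 - 156 = -161$)
$g = -7$ ($g = -6 - 1 = -7$)
$G = 396$ ($G = - 4 \left(\left(-33\right) 3\right) = \left(-4\right) \left(-99\right) = 396$)
$T{\left(d,a \right)} = -25$ ($T{\left(d,a \right)} = 3 - 28 = -25$)
$\left(-762 + k\right) G + T{\left(23,-12 \right)} = \left(-762 - 161\right) 396 - 25 = \left(-923\right) 396 - 25 = -365508 - 25 = -365533$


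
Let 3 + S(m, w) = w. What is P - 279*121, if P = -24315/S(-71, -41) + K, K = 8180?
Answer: -1101161/44 ≈ -25026.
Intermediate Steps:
S(m, w) = -3 + w
P = 384235/44 (P = -24315/(-3 - 41) + 8180 = -24315/(-44) + 8180 = -24315*(-1/44) + 8180 = 24315/44 + 8180 = 384235/44 ≈ 8732.6)
P - 279*121 = 384235/44 - 279*121 = 384235/44 - 1*33759 = 384235/44 - 33759 = -1101161/44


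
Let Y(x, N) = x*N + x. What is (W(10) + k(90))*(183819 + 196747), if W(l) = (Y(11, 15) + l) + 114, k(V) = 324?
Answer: 237473184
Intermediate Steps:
Y(x, N) = x + N*x (Y(x, N) = N*x + x = x + N*x)
W(l) = 290 + l (W(l) = (11*(1 + 15) + l) + 114 = (11*16 + l) + 114 = (176 + l) + 114 = 290 + l)
(W(10) + k(90))*(183819 + 196747) = ((290 + 10) + 324)*(183819 + 196747) = (300 + 324)*380566 = 624*380566 = 237473184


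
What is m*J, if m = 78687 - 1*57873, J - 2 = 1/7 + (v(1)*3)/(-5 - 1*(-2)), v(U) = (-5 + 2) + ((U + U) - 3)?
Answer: 895002/7 ≈ 1.2786e+5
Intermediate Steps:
v(U) = -6 + 2*U (v(U) = -3 + (2*U - 3) = -3 + (-3 + 2*U) = -6 + 2*U)
J = 43/7 (J = 2 + (1/7 + ((-6 + 2*1)*3)/(-5 - 1*(-2))) = 2 + (1*(1/7) + ((-6 + 2)*3)/(-5 + 2)) = 2 + (1/7 - 4*3/(-3)) = 2 + (1/7 - 12*(-1/3)) = 2 + (1/7 + 4) = 2 + 29/7 = 43/7 ≈ 6.1429)
m = 20814 (m = 78687 - 57873 = 20814)
m*J = 20814*(43/7) = 895002/7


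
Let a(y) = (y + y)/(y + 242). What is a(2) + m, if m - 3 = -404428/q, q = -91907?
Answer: 41580996/5606327 ≈ 7.4168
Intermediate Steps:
a(y) = 2*y/(242 + y) (a(y) = (2*y)/(242 + y) = 2*y/(242 + y))
m = 680149/91907 (m = 3 - 404428/(-91907) = 3 - 404428*(-1/91907) = 3 + 404428/91907 = 680149/91907 ≈ 7.4004)
a(2) + m = 2*2/(242 + 2) + 680149/91907 = 2*2/244 + 680149/91907 = 2*2*(1/244) + 680149/91907 = 1/61 + 680149/91907 = 41580996/5606327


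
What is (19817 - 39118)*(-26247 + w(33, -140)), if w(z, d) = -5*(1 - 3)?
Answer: 506400337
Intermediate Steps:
w(z, d) = 10 (w(z, d) = -5*(-2) = 10)
(19817 - 39118)*(-26247 + w(33, -140)) = (19817 - 39118)*(-26247 + 10) = -19301*(-26237) = 506400337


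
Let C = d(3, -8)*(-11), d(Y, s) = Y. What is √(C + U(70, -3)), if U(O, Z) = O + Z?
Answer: √34 ≈ 5.8309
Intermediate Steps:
C = -33 (C = 3*(-11) = -33)
√(C + U(70, -3)) = √(-33 + (70 - 3)) = √(-33 + 67) = √34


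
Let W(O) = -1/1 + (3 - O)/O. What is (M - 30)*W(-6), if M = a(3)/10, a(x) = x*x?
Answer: 291/4 ≈ 72.750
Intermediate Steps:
a(x) = x²
W(O) = -1 + (3 - O)/O (W(O) = -1*1 + (3 - O)/O = -1 + (3 - O)/O)
M = 9/10 (M = 3²/10 = 9*(⅒) = 9/10 ≈ 0.90000)
(M - 30)*W(-6) = (9/10 - 30)*(-2 + 3/(-6)) = -291*(-2 + 3*(-⅙))/10 = -291*(-2 - ½)/10 = -291/10*(-5/2) = 291/4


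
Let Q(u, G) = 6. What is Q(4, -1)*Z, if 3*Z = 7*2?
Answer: 28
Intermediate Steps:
Z = 14/3 (Z = (7*2)/3 = (⅓)*14 = 14/3 ≈ 4.6667)
Q(4, -1)*Z = 6*(14/3) = 28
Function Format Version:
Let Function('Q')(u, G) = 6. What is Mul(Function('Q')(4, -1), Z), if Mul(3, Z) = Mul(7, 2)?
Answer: 28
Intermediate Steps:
Z = Rational(14, 3) (Z = Mul(Rational(1, 3), Mul(7, 2)) = Mul(Rational(1, 3), 14) = Rational(14, 3) ≈ 4.6667)
Mul(Function('Q')(4, -1), Z) = Mul(6, Rational(14, 3)) = 28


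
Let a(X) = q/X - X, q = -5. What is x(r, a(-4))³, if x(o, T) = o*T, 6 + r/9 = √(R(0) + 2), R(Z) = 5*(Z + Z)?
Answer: -425329947/16 + 371319795*√2/32 ≈ -1.0173e+7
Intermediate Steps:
R(Z) = 10*Z (R(Z) = 5*(2*Z) = 10*Z)
a(X) = -X - 5/X (a(X) = -5/X - X = -X - 5/X)
r = -54 + 9*√2 (r = -54 + 9*√(10*0 + 2) = -54 + 9*√(0 + 2) = -54 + 9*√2 ≈ -41.272)
x(o, T) = T*o
x(r, a(-4))³ = ((-1*(-4) - 5/(-4))*(-54 + 9*√2))³ = ((4 - 5*(-¼))*(-54 + 9*√2))³ = ((4 + 5/4)*(-54 + 9*√2))³ = (21*(-54 + 9*√2)/4)³ = (-567/2 + 189*√2/4)³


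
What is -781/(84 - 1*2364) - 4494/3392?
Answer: -474823/483360 ≈ -0.98234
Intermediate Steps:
-781/(84 - 1*2364) - 4494/3392 = -781/(84 - 2364) - 4494*1/3392 = -781/(-2280) - 2247/1696 = -781*(-1/2280) - 2247/1696 = 781/2280 - 2247/1696 = -474823/483360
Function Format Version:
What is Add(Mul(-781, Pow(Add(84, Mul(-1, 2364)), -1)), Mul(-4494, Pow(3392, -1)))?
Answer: Rational(-474823, 483360) ≈ -0.98234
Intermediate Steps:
Add(Mul(-781, Pow(Add(84, Mul(-1, 2364)), -1)), Mul(-4494, Pow(3392, -1))) = Add(Mul(-781, Pow(Add(84, -2364), -1)), Mul(-4494, Rational(1, 3392))) = Add(Mul(-781, Pow(-2280, -1)), Rational(-2247, 1696)) = Add(Mul(-781, Rational(-1, 2280)), Rational(-2247, 1696)) = Add(Rational(781, 2280), Rational(-2247, 1696)) = Rational(-474823, 483360)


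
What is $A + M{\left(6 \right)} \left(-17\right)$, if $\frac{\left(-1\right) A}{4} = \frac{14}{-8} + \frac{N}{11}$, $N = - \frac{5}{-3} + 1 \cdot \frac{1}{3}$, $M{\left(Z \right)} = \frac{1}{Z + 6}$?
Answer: $\frac{641}{132} \approx 4.8561$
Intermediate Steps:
$M{\left(Z \right)} = \frac{1}{6 + Z}$
$N = 2$ ($N = \left(-5\right) \left(- \frac{1}{3}\right) + 1 \cdot \frac{1}{3} = \frac{5}{3} + \frac{1}{3} = 2$)
$A = \frac{69}{11}$ ($A = - 4 \left(\frac{14}{-8} + \frac{2}{11}\right) = - 4 \left(14 \left(- \frac{1}{8}\right) + 2 \cdot \frac{1}{11}\right) = - 4 \left(- \frac{7}{4} + \frac{2}{11}\right) = \left(-4\right) \left(- \frac{69}{44}\right) = \frac{69}{11} \approx 6.2727$)
$A + M{\left(6 \right)} \left(-17\right) = \frac{69}{11} + \frac{1}{6 + 6} \left(-17\right) = \frac{69}{11} + \frac{1}{12} \left(-17\right) = \frac{69}{11} - \frac{17}{12} = \frac{641}{132}$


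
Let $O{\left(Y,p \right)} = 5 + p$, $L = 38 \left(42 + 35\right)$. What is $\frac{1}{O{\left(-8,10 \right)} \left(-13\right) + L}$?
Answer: $\frac{1}{2731} \approx 0.00036617$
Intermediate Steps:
$L = 2926$ ($L = 38 \cdot 77 = 2926$)
$\frac{1}{O{\left(-8,10 \right)} \left(-13\right) + L} = \frac{1}{\left(5 + 10\right) \left(-13\right) + 2926} = \frac{1}{15 \left(-13\right) + 2926} = \frac{1}{-195 + 2926} = \frac{1}{2731}$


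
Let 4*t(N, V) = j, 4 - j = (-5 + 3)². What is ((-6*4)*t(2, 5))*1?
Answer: 0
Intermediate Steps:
j = 0 (j = 4 - (-5 + 3)² = 4 - 1*(-2)² = 4 - 1*4 = 4 - 4 = 0)
t(N, V) = 0 (t(N, V) = (¼)*0 = 0)
((-6*4)*t(2, 5))*1 = (-6*4*0)*1 = -24*0*1 = 0*1 = 0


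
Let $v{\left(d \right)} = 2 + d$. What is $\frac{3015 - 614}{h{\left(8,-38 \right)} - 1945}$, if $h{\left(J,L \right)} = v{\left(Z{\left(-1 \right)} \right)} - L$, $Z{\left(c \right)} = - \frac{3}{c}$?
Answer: $- \frac{2401}{1902} \approx -1.2624$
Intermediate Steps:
$h{\left(J,L \right)} = 5 - L$ ($h{\left(J,L \right)} = \left(2 - \frac{3}{-1}\right) - L = \left(2 - -3\right) - L = \left(2 + 3\right) - L = 5 - L$)
$\frac{3015 - 614}{h{\left(8,-38 \right)} - 1945} = \frac{3015 - 614}{\left(5 - -38\right) - 1945} = \frac{2401}{\left(5 + 38\right) + \left(-2190 + 245\right)} = \frac{2401}{43 - 1945} = \frac{2401}{-1902} = 2401 \left(- \frac{1}{1902}\right) = - \frac{2401}{1902}$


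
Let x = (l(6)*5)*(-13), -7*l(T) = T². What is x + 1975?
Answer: 16165/7 ≈ 2309.3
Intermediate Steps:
l(T) = -T²/7
x = 2340/7 (x = (-⅐*6²*5)*(-13) = (-⅐*36*5)*(-13) = -36/7*5*(-13) = -180/7*(-13) = 2340/7 ≈ 334.29)
x + 1975 = 2340/7 + 1975 = 16165/7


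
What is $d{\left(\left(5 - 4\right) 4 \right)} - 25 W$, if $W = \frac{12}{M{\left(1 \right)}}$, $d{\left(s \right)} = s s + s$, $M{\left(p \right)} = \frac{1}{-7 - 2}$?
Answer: $2720$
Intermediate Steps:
$M{\left(p \right)} = - \frac{1}{9}$ ($M{\left(p \right)} = \frac{1}{-9} = - \frac{1}{9}$)
$d{\left(s \right)} = s + s^{2}$ ($d{\left(s \right)} = s^{2} + s = s + s^{2}$)
$W = -108$ ($W = \frac{12}{- \frac{1}{9}} = 12 \left(-9\right) = -108$)
$d{\left(\left(5 - 4\right) 4 \right)} - 25 W = \left(5 - 4\right) 4 \left(1 + \left(5 - 4\right) 4\right) - -2700 = 1 \cdot 4 \left(1 + 1 \cdot 4\right) + 2700 = 4 \left(1 + 4\right) + 2700 = 4 \cdot 5 + 2700 = 20 + 2700 = 2720$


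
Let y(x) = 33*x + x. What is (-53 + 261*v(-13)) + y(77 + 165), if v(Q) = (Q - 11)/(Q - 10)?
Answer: 194289/23 ≈ 8447.3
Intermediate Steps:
v(Q) = (-11 + Q)/(-10 + Q)
y(x) = 34*x
(-53 + 261*v(-13)) + y(77 + 165) = (-53 + 261*((-11 - 13)/(-10 - 13))) + 34*(77 + 165) = (-53 + 261*(-24/(-23))) + 34*242 = (-53 + 261*(-1/23*(-24))) + 8228 = (-53 + 261*(24/23)) + 8228 = (-53 + 6264/23) + 8228 = 5045/23 + 8228 = 194289/23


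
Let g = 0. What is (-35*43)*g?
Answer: 0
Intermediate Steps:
(-35*43)*g = -35*43*0 = -1505*0 = 0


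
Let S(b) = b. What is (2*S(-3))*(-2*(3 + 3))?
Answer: 72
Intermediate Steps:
(2*S(-3))*(-2*(3 + 3)) = (2*(-3))*(-2*(3 + 3)) = -(-12)*6 = -6*(-12) = 72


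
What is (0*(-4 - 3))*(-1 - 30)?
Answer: 0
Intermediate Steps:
(0*(-4 - 3))*(-1 - 30) = (0*(-7))*(-31) = 0*(-31) = 0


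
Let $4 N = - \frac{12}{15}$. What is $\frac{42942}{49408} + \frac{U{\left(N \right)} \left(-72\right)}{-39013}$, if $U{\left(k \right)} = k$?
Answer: $\frac{4186461927}{4818885760} \approx 0.86876$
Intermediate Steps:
$N = - \frac{1}{5}$ ($N = \frac{\left(-12\right) \frac{1}{15}}{4} = \frac{1}{4} \left(- \frac{4}{5}\right) = - \frac{1}{5} \approx -0.2$)
$\frac{42942}{49408} + \frac{U{\left(N \right)} \left(-72\right)}{-39013} = \frac{42942}{49408} + \frac{\left(- \frac{1}{5}\right) \left(-72\right)}{-39013} = 42942 \cdot \frac{1}{49408} + \frac{72}{5} \left(- \frac{1}{39013}\right) = \frac{21471}{24704} - \frac{72}{195065} = \frac{4186461927}{4818885760}$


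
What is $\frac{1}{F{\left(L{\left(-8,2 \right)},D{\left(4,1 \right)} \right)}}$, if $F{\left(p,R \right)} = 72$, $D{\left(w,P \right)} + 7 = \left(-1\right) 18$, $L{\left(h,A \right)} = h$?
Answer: $\frac{1}{72} \approx 0.013889$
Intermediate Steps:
$D{\left(w,P \right)} = -25$ ($D{\left(w,P \right)} = -7 - 18 = -25$)
$\frac{1}{F{\left(L{\left(-8,2 \right)},D{\left(4,1 \right)} \right)}} = \frac{1}{72}$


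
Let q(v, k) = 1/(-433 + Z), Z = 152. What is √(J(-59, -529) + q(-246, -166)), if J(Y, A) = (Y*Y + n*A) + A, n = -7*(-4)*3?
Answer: I*√3275618405/281 ≈ 203.68*I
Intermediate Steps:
n = 84 (n = 28*3 = 84)
q(v, k) = -1/281 (q(v, k) = 1/(-433 + 152) = 1/(-281) = -1/281)
J(Y, A) = Y² + 85*A (J(Y, A) = (Y*Y + 84*A) + A = (Y² + 84*A) + A = Y² + 85*A)
√(J(-59, -529) + q(-246, -166)) = √(((-59)² + 85*(-529)) - 1/281) = √((3481 - 44965) - 1/281) = √(-41484 - 1/281) = √(-11657005/281) = I*√3275618405/281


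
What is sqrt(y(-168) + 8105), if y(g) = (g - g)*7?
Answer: sqrt(8105) ≈ 90.028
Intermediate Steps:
y(g) = 0 (y(g) = 0*7 = 0)
sqrt(y(-168) + 8105) = sqrt(0 + 8105) = sqrt(8105)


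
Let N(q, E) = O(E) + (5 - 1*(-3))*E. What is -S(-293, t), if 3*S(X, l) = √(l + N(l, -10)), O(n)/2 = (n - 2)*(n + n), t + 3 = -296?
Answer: -√101/3 ≈ -3.3500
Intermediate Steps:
t = -299 (t = -3 - 296 = -299)
O(n) = 4*n*(-2 + n) (O(n) = 2*((n - 2)*(n + n)) = 2*((-2 + n)*(2*n)) = 2*(2*n*(-2 + n)) = 4*n*(-2 + n))
N(q, E) = 8*E + 4*E*(-2 + E) (N(q, E) = 4*E*(-2 + E) + (5 - 1*(-3))*E = 4*E*(-2 + E) + (5 + 3)*E = 4*E*(-2 + E) + 8*E = 8*E + 4*E*(-2 + E))
S(X, l) = √(400 + l)/3 (S(X, l) = √(l + 4*(-10)²)/3 = √(l + 4*100)/3 = √(l + 400)/3 = √(400 + l)/3)
-S(-293, t) = -√(400 - 299)/3 = -√101/3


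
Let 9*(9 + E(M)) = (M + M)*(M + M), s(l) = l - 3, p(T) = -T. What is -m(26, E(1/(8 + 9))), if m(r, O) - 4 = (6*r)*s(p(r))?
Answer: 4520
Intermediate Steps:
s(l) = -3 + l
E(M) = -9 + 4*M**2/9 (E(M) = -9 + ((M + M)*(M + M))/9 = -9 + ((2*M)*(2*M))/9 = -9 + (4*M**2)/9 = -9 + 4*M**2/9)
m(r, O) = 4 + 6*r*(-3 - r) (m(r, O) = 4 + (6*r)*(-3 - r) = 4 + 6*r*(-3 - r))
-m(26, E(1/(8 + 9))) = -(4 - 6*26*(3 + 26)) = -(4 - 6*26*29) = -(4 - 4524) = -1*(-4520) = 4520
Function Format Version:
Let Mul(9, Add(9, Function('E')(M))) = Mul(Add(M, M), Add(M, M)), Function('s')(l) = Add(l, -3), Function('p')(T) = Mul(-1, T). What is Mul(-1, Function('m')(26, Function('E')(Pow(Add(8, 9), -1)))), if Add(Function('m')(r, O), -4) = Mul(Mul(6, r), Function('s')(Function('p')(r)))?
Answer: 4520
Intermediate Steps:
Function('s')(l) = Add(-3, l)
Function('E')(M) = Add(-9, Mul(Rational(4, 9), Pow(M, 2))) (Function('E')(M) = Add(-9, Mul(Rational(1, 9), Mul(Add(M, M), Add(M, M)))) = Add(-9, Mul(Rational(1, 9), Mul(Mul(2, M), Mul(2, M)))) = Add(-9, Mul(Rational(1, 9), Mul(4, Pow(M, 2)))) = Add(-9, Mul(Rational(4, 9), Pow(M, 2))))
Function('m')(r, O) = Add(4, Mul(6, r, Add(-3, Mul(-1, r)))) (Function('m')(r, O) = Add(4, Mul(Mul(6, r), Add(-3, Mul(-1, r)))) = Add(4, Mul(6, r, Add(-3, Mul(-1, r)))))
Mul(-1, Function('m')(26, Function('E')(Pow(Add(8, 9), -1)))) = Mul(-1, Add(4, Mul(-6, 26, Add(3, 26)))) = Mul(-1, Add(4, Mul(-6, 26, 29))) = Mul(-1, Add(4, -4524)) = Mul(-1, -4520) = 4520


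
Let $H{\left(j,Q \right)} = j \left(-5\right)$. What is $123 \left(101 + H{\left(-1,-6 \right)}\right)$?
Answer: $13038$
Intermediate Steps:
$H{\left(j,Q \right)} = - 5 j$
$123 \left(101 + H{\left(-1,-6 \right)}\right) = 123 \left(101 - -5\right) = 123 \left(101 + 5\right) = 123 \cdot 106 = 13038$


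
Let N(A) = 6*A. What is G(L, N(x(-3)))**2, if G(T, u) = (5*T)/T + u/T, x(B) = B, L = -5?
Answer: 1849/25 ≈ 73.960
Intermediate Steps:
G(T, u) = 5 + u/T
G(L, N(x(-3)))**2 = (5 + (6*(-3))/(-5))**2 = (5 - 18*(-1/5))**2 = (5 + 18/5)**2 = (43/5)**2 = 1849/25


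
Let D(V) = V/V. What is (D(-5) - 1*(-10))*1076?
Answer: 11836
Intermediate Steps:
D(V) = 1
(D(-5) - 1*(-10))*1076 = (1 - 1*(-10))*1076 = (1 + 10)*1076 = 11*1076 = 11836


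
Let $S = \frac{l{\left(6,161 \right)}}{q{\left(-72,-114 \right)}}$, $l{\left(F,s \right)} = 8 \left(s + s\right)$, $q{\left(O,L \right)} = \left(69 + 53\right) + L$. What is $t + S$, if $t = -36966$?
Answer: $-36644$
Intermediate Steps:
$q{\left(O,L \right)} = 122 + L$
$l{\left(F,s \right)} = 16 s$ ($l{\left(F,s \right)} = 8 \cdot 2 s = 16 s$)
$S = 322$ ($S = \frac{16 \cdot 161}{122 - 114} = \frac{2576}{8} = 2576 \cdot \frac{1}{8} = 322$)
$t + S = -36966 + 322 = -36644$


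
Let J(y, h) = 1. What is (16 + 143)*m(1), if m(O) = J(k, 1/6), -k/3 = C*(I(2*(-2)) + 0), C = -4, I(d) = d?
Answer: 159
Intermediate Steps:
k = -48 (k = -(-12)*(2*(-2) + 0) = -(-12)*(-4 + 0) = -(-12)*(-4) = -3*16 = -48)
m(O) = 1
(16 + 143)*m(1) = (16 + 143)*1 = 159*1 = 159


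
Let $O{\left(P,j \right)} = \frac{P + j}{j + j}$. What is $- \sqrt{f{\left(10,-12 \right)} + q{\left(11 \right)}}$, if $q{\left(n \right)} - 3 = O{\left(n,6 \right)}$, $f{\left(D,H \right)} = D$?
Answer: $- \frac{\sqrt{519}}{6} \approx -3.7969$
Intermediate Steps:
$O{\left(P,j \right)} = \frac{P + j}{2 j}$
$q{\left(n \right)} = \frac{7}{2} + \frac{n}{12}$ ($q{\left(n \right)} = 3 + \frac{n + 6}{2 \cdot 6} = 3 + \frac{1}{2} \cdot \frac{1}{6} \left(6 + n\right) = 3 + \left(\frac{1}{2} + \frac{n}{12}\right) = \frac{7}{2} + \frac{n}{12}$)
$- \sqrt{f{\left(10,-12 \right)} + q{\left(11 \right)}} = - \sqrt{10 + \left(\frac{7}{2} + \frac{1}{12} \cdot 11\right)} = - \sqrt{10 + \left(\frac{7}{2} + \frac{11}{12}\right)} = - \sqrt{10 + \frac{53}{12}} = - \sqrt{\frac{173}{12}} = - \frac{\sqrt{519}}{6}$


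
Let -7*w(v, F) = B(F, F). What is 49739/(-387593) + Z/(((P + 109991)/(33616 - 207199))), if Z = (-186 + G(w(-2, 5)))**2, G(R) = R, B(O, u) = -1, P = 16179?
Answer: -3673475832014419/77297671990 ≈ -47524.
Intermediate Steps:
w(v, F) = 1/7 (w(v, F) = -1/7*(-1) = 1/7)
Z = 1692601/49 (Z = (-186 + 1/7)**2 = (-1301/7)**2 = 1692601/49 ≈ 34543.)
49739/(-387593) + Z/(((P + 109991)/(33616 - 207199))) = 49739/(-387593) + 1692601/(49*(((16179 + 109991)/(33616 - 207199)))) = 49739*(-1/387593) + 1692601/(49*((126170/(-173583)))) = -49739/387593 + 1692601/(49*((126170*(-1/173583)))) = -49739/387593 + 1692601/(49*(-126170/173583)) = -49739/387593 + (1692601/49)*(-173583/126170) = -49739/387593 - 293806759383/6182330 = -3673475832014419/77297671990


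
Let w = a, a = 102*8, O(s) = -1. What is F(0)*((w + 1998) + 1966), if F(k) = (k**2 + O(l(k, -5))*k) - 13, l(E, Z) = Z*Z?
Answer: -62140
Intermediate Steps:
l(E, Z) = Z**2
a = 816
w = 816
F(k) = -13 + k**2 - k (F(k) = (k**2 - k) - 13 = -13 + k**2 - k)
F(0)*((w + 1998) + 1966) = (-13 + 0**2 - 1*0)*((816 + 1998) + 1966) = (-13 + 0 + 0)*(2814 + 1966) = -13*4780 = -62140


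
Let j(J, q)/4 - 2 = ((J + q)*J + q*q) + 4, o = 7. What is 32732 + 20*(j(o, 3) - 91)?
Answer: 37712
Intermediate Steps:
j(J, q) = 24 + 4*q**2 + 4*J*(J + q) (j(J, q) = 8 + 4*(((J + q)*J + q*q) + 4) = 8 + 4*((J*(J + q) + q**2) + 4) = 8 + 4*((q**2 + J*(J + q)) + 4) = 8 + 4*(4 + q**2 + J*(J + q)) = 8 + (16 + 4*q**2 + 4*J*(J + q)) = 24 + 4*q**2 + 4*J*(J + q))
32732 + 20*(j(o, 3) - 91) = 32732 + 20*((24 + 4*7**2 + 4*3**2 + 4*7*3) - 91) = 32732 + 20*((24 + 4*49 + 4*9 + 84) - 91) = 32732 + 20*((24 + 196 + 36 + 84) - 91) = 32732 + 20*(340 - 91) = 32732 + 20*249 = 32732 + 4980 = 37712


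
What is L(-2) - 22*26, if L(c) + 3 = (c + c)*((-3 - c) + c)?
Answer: -563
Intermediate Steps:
L(c) = -3 - 6*c (L(c) = -3 + (c + c)*((-3 - c) + c) = -3 + (2*c)*(-3) = -3 - 6*c)
L(-2) - 22*26 = (-3 - 6*(-2)) - 22*26 = (-3 + 12) - 572 = 9 - 572 = -563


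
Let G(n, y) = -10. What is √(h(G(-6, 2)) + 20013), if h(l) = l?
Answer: √20003 ≈ 141.43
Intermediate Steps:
√(h(G(-6, 2)) + 20013) = √(-10 + 20013) = √20003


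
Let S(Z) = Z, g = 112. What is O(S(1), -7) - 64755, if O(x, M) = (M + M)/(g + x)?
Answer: -7317329/113 ≈ -64755.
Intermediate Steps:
O(x, M) = 2*M/(112 + x) (O(x, M) = (M + M)/(112 + x) = (2*M)/(112 + x) = 2*M/(112 + x))
O(S(1), -7) - 64755 = 2*(-7)/(112 + 1) - 64755 = 2*(-7)/113 - 64755 = 2*(-7)*(1/113) - 64755 = -14/113 - 64755 = -7317329/113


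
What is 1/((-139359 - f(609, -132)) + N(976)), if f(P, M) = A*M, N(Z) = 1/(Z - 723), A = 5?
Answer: -253/35090846 ≈ -7.2099e-6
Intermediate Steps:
N(Z) = 1/(-723 + Z)
f(P, M) = 5*M
1/((-139359 - f(609, -132)) + N(976)) = 1/((-139359 - 5*(-132)) + 1/(-723 + 976)) = 1/((-139359 - 1*(-660)) + 1/253) = 1/((-139359 + 660) + 1/253) = 1/(-138699 + 1/253) = 1/(-35090846/253) = -253/35090846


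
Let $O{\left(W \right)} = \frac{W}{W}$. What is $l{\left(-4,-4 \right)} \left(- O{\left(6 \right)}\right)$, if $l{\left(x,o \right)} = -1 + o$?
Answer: $5$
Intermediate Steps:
$O{\left(W \right)} = 1$
$l{\left(-4,-4 \right)} \left(- O{\left(6 \right)}\right) = \left(-1 - 4\right) \left(\left(-1\right) 1\right) = \left(-5\right) \left(-1\right) = 5$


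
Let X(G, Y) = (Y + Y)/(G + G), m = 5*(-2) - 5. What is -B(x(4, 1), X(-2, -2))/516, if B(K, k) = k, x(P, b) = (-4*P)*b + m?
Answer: -1/516 ≈ -0.0019380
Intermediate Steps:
m = -15 (m = -10 - 5 = -15)
X(G, Y) = Y/G (X(G, Y) = (2*Y)/((2*G)) = (2*Y)*(1/(2*G)) = Y/G)
x(P, b) = -15 - 4*P*b (x(P, b) = (-4*P)*b - 15 = -4*P*b - 15 = -15 - 4*P*b)
-B(x(4, 1), X(-2, -2))/516 = -(-2/(-2))/516 = -(-2*(-½))/516 = -1/516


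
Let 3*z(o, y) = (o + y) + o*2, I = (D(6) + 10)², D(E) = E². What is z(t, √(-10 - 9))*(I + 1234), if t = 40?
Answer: 134000 + 3350*I*√19/3 ≈ 1.34e+5 + 4867.4*I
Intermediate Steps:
I = 2116 (I = (6² + 10)² = (36 + 10)² = 46² = 2116)
z(o, y) = o + y/3 (z(o, y) = ((o + y) + o*2)/3 = ((o + y) + 2*o)/3 = (y + 3*o)/3 = o + y/3)
z(t, √(-10 - 9))*(I + 1234) = (40 + √(-10 - 9)/3)*(2116 + 1234) = (40 + √(-19)/3)*3350 = (40 + (I*√19)/3)*3350 = (40 + I*√19/3)*3350 = 134000 + 3350*I*√19/3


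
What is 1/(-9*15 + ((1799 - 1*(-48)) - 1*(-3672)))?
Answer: 1/5384 ≈ 0.00018574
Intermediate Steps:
1/(-9*15 + ((1799 - 1*(-48)) - 1*(-3672))) = 1/(-135 + ((1799 + 48) + 3672)) = 1/(-135 + (1847 + 3672)) = 1/(-135 + 5519) = 1/5384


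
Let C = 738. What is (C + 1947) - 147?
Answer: 2538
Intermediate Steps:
(C + 1947) - 147 = (738 + 1947) - 147 = 2685 - 147 = 2538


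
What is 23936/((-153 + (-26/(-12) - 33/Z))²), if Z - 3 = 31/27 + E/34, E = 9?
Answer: 14140949239296/14806480630561 ≈ 0.95505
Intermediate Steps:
Z = 4051/918 (Z = 3 + (31/27 + 9/34) = 3 + 1297/918 = 4051/918 ≈ 4.4129)
23936/((-153 + (-26/(-12) - 33/Z))²) = 23936/((-153 + (-26/(-12) - 33/4051/918))²) = 23936/((-153 + (-26*(-1/12) - 33*918/4051))²) = 23936/((-153 + (13/6 - 30294/4051))²) = 23936/((-153 - 129101/24306)²) = 23936/((-3847919/24306)²) = 23936/(14806480630561/590781636) = 23936*(590781636/14806480630561) = 14140949239296/14806480630561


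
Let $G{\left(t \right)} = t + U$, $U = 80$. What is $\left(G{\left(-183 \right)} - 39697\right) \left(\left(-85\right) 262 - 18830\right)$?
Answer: $1635780000$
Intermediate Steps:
$G{\left(t \right)} = 80 + t$ ($G{\left(t \right)} = t + 80 = 80 + t$)
$\left(G{\left(-183 \right)} - 39697\right) \left(\left(-85\right) 262 - 18830\right) = \left(\left(80 - 183\right) - 39697\right) \left(\left(-85\right) 262 - 18830\right) = \left(-103 - 39697\right) \left(-22270 - 18830\right) = \left(-39800\right) \left(-41100\right) = 1635780000$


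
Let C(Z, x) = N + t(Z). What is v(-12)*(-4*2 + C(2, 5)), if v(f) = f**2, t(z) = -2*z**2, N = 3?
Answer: -1872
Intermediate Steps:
C(Z, x) = 3 - 2*Z**2
v(-12)*(-4*2 + C(2, 5)) = (-12)**2*(-4*2 + (3 - 2*2**2)) = 144*(-8 + (3 - 2*4)) = 144*(-8 + (3 - 8)) = 144*(-8 - 5) = 144*(-13) = -1872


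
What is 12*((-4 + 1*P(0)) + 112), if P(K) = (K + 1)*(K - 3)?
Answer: 1260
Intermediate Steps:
P(K) = (1 + K)*(-3 + K)
12*((-4 + 1*P(0)) + 112) = 12*((-4 + 1*(-3 + 0**2 - 2*0)) + 112) = 12*((-4 + 1*(-3 + 0 + 0)) + 112) = 12*((-4 + 1*(-3)) + 112) = 12*((-4 - 3) + 112) = 12*(-7 + 112) = 12*105 = 1260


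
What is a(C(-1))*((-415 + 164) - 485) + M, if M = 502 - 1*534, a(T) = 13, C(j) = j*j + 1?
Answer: -9600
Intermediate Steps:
C(j) = 1 + j**2 (C(j) = j**2 + 1 = 1 + j**2)
M = -32 (M = 502 - 534 = -32)
a(C(-1))*((-415 + 164) - 485) + M = 13*((-415 + 164) - 485) - 32 = 13*(-251 - 485) - 32 = 13*(-736) - 32 = -9568 - 32 = -9600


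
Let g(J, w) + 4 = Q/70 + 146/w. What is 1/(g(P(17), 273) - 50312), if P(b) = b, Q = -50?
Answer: -39/1962331 ≈ -1.9874e-5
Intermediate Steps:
g(J, w) = -33/7 + 146/w (g(J, w) = -4 + (-50/70 + 146/w) = -4 + (-50*1/70 + 146/w) = -4 + (-5/7 + 146/w) = -33/7 + 146/w)
1/(g(P(17), 273) - 50312) = 1/((-33/7 + 146/273) - 50312) = 1/(-163/39 - 50312) = 1/(-1962331/39) = -39/1962331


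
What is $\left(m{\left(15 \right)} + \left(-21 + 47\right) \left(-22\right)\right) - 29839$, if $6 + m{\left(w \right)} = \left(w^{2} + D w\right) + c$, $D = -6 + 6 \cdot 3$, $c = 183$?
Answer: $-29829$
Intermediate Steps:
$D = 12$ ($D = -6 + 18 = 12$)
$m{\left(w \right)} = 177 + w^{2} + 12 w$ ($m{\left(w \right)} = -6 + \left(\left(w^{2} + 12 w\right) + 183\right) = -6 + \left(183 + w^{2} + 12 w\right) = 177 + w^{2} + 12 w$)
$\left(m{\left(15 \right)} + \left(-21 + 47\right) \left(-22\right)\right) - 29839 = \left(\left(177 + 15^{2} + 12 \cdot 15\right) + \left(-21 + 47\right) \left(-22\right)\right) - 29839 = \left(\left(177 + 225 + 180\right) + 26 \left(-22\right)\right) - 29839 = \left(582 - 572\right) - 29839 = 10 - 29839 = -29829$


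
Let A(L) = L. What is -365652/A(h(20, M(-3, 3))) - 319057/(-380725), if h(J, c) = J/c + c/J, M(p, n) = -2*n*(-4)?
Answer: -4176366268523/23224225 ≈ -1.7983e+5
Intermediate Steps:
M(p, n) = 8*n
-365652/A(h(20, M(-3, 3))) - 319057/(-380725) = -365652/(20/((8*3)) + (8*3)/20) - 319057/(-380725) = -365652/(20/24 + 24*(1/20)) - 319057*(-1/380725) = -365652/(20*(1/24) + 6/5) + 319057/380725 = -365652/(⅚ + 6/5) + 319057/380725 = -365652/61/30 + 319057/380725 = -365652*30/61 + 319057/380725 = -10969560/61 + 319057/380725 = -4176366268523/23224225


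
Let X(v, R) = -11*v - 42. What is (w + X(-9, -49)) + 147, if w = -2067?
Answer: -1863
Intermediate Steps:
X(v, R) = -42 - 11*v
(w + X(-9, -49)) + 147 = (-2067 + (-42 - 11*(-9))) + 147 = (-2067 + (-42 + 99)) + 147 = (-2067 + 57) + 147 = -2010 + 147 = -1863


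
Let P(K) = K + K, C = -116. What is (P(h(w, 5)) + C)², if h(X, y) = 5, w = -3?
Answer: 11236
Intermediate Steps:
P(K) = 2*K
(P(h(w, 5)) + C)² = (2*5 - 116)² = (10 - 116)² = (-106)² = 11236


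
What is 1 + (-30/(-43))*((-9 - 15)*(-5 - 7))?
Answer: 8683/43 ≈ 201.93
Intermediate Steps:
1 + (-30/(-43))*((-9 - 15)*(-5 - 7)) = 1 + (-30*(-1/43))*(-24*(-12)) = 1 + (30/43)*288 = 1 + 8640/43 = 8683/43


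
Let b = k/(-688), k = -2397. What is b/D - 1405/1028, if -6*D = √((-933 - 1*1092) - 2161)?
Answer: -1405/1028 + 7191*I*√4186/1439984 ≈ -1.3667 + 0.3231*I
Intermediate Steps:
D = -I*√4186/6 (D = -√((-933 - 1*1092) - 2161)/6 = -√((-933 - 1092) - 2161)/6 = -√(-2025 - 2161)/6 = -I*√4186/6 ≈ -10.783*I)
b = 2397/688 (b = -2397/(-688) = -2397*(-1/688) = 2397/688 ≈ 3.4840)
b/D - 1405/1028 = 2397/(688*((-I*√4186/6))) - 1405/1028 = 2397*(3*I*√4186/2093)/688 - 1405*1/1028 = 7191*I*√4186/1439984 - 1405/1028 = -1405/1028 + 7191*I*√4186/1439984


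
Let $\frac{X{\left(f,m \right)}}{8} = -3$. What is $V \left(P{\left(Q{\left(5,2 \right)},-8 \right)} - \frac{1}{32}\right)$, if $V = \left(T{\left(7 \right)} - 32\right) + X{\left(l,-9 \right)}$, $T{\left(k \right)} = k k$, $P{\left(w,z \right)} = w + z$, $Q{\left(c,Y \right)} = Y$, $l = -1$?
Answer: $\frac{1351}{32} \approx 42.219$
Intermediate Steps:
$X{\left(f,m \right)} = -24$ ($X{\left(f,m \right)} = 8 \left(-3\right) = -24$)
$T{\left(k \right)} = k^{2}$
$V = -7$ ($V = \left(7^{2} - 32\right) - 24 = \left(49 - 32\right) - 24 = 17 - 24 = -7$)
$V \left(P{\left(Q{\left(5,2 \right)},-8 \right)} - \frac{1}{32}\right) = - 7 \left(\left(2 - 8\right) - \frac{1}{32}\right) = - 7 \left(-6 - \frac{1}{32}\right) = \left(-7\right) \left(- \frac{193}{32}\right) = \frac{1351}{32}$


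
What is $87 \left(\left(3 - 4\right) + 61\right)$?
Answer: $5220$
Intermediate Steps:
$87 \left(\left(3 - 4\right) + 61\right) = 87 \left(-1 + 61\right) = 87 \cdot 60 = 5220$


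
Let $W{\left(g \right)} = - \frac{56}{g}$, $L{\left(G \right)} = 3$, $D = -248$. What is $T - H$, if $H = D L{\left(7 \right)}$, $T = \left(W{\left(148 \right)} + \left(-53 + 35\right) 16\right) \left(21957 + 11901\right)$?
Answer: $- \frac{361237332}{37} \approx -9.7632 \cdot 10^{6}$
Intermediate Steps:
$T = - \frac{361264860}{37}$ ($T = \left(- \frac{56}{148} + \left(-53 + 35\right) 16\right) \left(21957 + 11901\right) = \left(\left(-56\right) \frac{1}{148} - 288\right) 33858 = \left(- \frac{14}{37} - 288\right) 33858 = \left(- \frac{10670}{37}\right) 33858 = - \frac{361264860}{37} \approx -9.7639 \cdot 10^{6}$)
$H = -744$ ($H = \left(-248\right) 3 = -744$)
$T - H = - \frac{361264860}{37} - -744 = - \frac{361264860}{37} + 744 = - \frac{361237332}{37}$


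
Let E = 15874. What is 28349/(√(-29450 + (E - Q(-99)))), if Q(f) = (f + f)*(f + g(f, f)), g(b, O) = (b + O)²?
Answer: 28349*√7729214/7729214 ≈ 10.197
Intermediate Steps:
g(b, O) = (O + b)²
Q(f) = 2*f*(f + 4*f²) (Q(f) = (f + f)*(f + (f + f)²) = (2*f)*(f + (2*f)²) = (2*f)*(f + 4*f²) = 2*f*(f + 4*f²))
28349/(√(-29450 + (E - Q(-99)))) = 28349/(√(-29450 + (15874 - (-99)²*(2 + 8*(-99))))) = 28349/(√(-29450 + (15874 - 9801*(2 - 792)))) = 28349/(√(-29450 + (15874 - 9801*(-790)))) = 28349/(√(-29450 + (15874 - 1*(-7742790)))) = 28349/(√(-29450 + (15874 + 7742790))) = 28349/(√(-29450 + 7758664)) = 28349/(√7729214) = 28349*(√7729214/7729214) = 28349*√7729214/7729214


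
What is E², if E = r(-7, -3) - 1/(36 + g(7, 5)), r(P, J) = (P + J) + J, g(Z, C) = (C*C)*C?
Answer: 4384836/25921 ≈ 169.16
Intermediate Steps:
g(Z, C) = C³ (g(Z, C) = C²*C = C³)
r(P, J) = P + 2*J (r(P, J) = (J + P) + J = P + 2*J)
E = -2094/161 (E = (-7 + 2*(-3)) - 1/(36 + 5³) = (-7 - 6) - 1/(36 + 125) = -13 - 1/161 = -2094/161 ≈ -13.006)
E² = (-2094/161)² = 4384836/25921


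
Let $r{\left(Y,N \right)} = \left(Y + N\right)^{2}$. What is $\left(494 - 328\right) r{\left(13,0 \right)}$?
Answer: $28054$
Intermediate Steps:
$r{\left(Y,N \right)} = \left(N + Y\right)^{2}$
$\left(494 - 328\right) r{\left(13,0 \right)} = \left(494 - 328\right) \left(0 + 13\right)^{2} = 166 \cdot 13^{2} = 166 \cdot 169 = 28054$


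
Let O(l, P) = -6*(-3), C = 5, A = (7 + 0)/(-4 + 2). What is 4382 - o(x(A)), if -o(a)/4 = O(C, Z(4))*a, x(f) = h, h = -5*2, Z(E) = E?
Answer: 3662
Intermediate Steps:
h = -10
A = -7/2 (A = 7/(-2) = 7*(-1/2) = -7/2 ≈ -3.5000)
O(l, P) = 18
x(f) = -10
o(a) = -72*a
4382 - o(x(A)) = 4382 - (-72)*(-10) = 4382 - 1*720 = 4382 - 720 = 3662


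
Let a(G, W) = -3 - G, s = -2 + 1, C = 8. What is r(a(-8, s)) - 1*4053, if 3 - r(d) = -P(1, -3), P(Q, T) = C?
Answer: -4042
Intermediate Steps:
P(Q, T) = 8
s = -1
r(d) = 11 (r(d) = 3 - (-1)*8 = 3 - 1*(-8) = 3 + 8 = 11)
r(a(-8, s)) - 1*4053 = 11 - 1*4053 = 11 - 4053 = -4042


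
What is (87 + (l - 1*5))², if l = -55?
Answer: 729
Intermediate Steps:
(87 + (l - 1*5))² = (87 + (-55 - 1*5))² = (87 + (-55 - 5))² = (87 - 60)² = 27² = 729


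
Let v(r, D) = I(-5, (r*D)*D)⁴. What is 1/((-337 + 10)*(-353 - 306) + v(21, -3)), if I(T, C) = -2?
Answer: 1/215509 ≈ 4.6402e-6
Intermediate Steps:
v(r, D) = 16 (v(r, D) = (-2)⁴ = 16)
1/((-337 + 10)*(-353 - 306) + v(21, -3)) = 1/((-337 + 10)*(-353 - 306) + 16) = 1/(-327*(-659) + 16) = 1/(215493 + 16) = 1/215509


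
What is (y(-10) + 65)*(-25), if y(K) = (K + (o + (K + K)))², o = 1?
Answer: -22650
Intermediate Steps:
y(K) = (1 + 3*K)² (y(K) = (K + (1 + (K + K)))² = (K + (1 + 2*K))² = (1 + 3*K)²)
(y(-10) + 65)*(-25) = ((1 + 3*(-10))² + 65)*(-25) = ((1 - 30)² + 65)*(-25) = ((-29)² + 65)*(-25) = (841 + 65)*(-25) = 906*(-25) = -22650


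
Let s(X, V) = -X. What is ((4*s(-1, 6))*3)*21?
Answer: 252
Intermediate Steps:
((4*s(-1, 6))*3)*21 = ((4*(-1*(-1)))*3)*21 = ((4*1)*3)*21 = (4*3)*21 = 12*21 = 252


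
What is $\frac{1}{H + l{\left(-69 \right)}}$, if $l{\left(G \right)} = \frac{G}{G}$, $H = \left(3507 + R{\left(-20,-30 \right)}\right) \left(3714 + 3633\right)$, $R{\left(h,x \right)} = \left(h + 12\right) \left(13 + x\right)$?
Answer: $\frac{1}{26765122} \approx 3.7362 \cdot 10^{-8}$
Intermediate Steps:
$R{\left(h,x \right)} = \left(12 + h\right) \left(13 + x\right)$
$H = 26765121$ ($H = \left(3507 + \left(156 + 12 \left(-30\right) + 13 \left(-20\right) - -600\right)\right) \left(3714 + 3633\right) = \left(3507 + \left(156 - 360 - 260 + 600\right)\right) 7347 = \left(3507 + 136\right) 7347 = 3643 \cdot 7347 = 26765121$)
$l{\left(G \right)} = 1$
$\frac{1}{H + l{\left(-69 \right)}} = \frac{1}{26765121 + 1} = \frac{1}{26765122}$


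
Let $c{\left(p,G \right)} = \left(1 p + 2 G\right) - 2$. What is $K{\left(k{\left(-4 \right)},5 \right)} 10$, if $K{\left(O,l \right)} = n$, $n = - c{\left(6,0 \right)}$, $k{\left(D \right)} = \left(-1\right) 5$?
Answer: $-40$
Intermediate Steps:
$k{\left(D \right)} = -5$
$c{\left(p,G \right)} = -2 + p + 2 G$ ($c{\left(p,G \right)} = \left(p + 2 G\right) - 2 = -2 + p + 2 G$)
$n = -4$ ($n = - (-2 + 6 + 2 \cdot 0) = - (-2 + 6 + 0) = \left(-1\right) 4 = -4$)
$K{\left(O,l \right)} = -4$
$K{\left(k{\left(-4 \right)},5 \right)} 10 = \left(-4\right) 10 = -40$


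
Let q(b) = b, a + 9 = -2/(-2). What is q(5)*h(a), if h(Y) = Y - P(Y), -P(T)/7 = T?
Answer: -320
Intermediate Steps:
a = -8 (a = -9 - 2/(-2) = -9 - 2*(-1/2) = -9 + 1 = -8)
P(T) = -7*T
h(Y) = 8*Y (h(Y) = Y - (-7)*Y = Y + 7*Y = 8*Y)
q(5)*h(a) = 5*(8*(-8)) = 5*(-64) = -320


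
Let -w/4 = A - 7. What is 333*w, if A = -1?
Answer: 10656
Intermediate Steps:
w = 32 (w = -4*(-1 - 7) = -4*(-8) = 32)
333*w = 333*32 = 10656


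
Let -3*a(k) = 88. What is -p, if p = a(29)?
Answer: 88/3 ≈ 29.333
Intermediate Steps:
a(k) = -88/3 (a(k) = -1/3*88 = -88/3)
p = -88/3 ≈ -29.333
-p = -1*(-88/3) = 88/3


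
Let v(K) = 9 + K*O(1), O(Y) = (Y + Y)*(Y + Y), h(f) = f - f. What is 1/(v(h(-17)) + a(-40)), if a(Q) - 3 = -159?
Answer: -1/147 ≈ -0.0068027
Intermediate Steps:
a(Q) = -156 (a(Q) = 3 - 159 = -156)
h(f) = 0
O(Y) = 4*Y**2 (O(Y) = (2*Y)*(2*Y) = 4*Y**2)
v(K) = 9 + 4*K (v(K) = 9 + K*(4*1**2) = 9 + K*(4*1) = 9 + K*4 = 9 + 4*K)
1/(v(h(-17)) + a(-40)) = 1/((9 + 4*0) - 156) = 1/((9 + 0) - 156) = 1/(9 - 156) = 1/(-147) = -1/147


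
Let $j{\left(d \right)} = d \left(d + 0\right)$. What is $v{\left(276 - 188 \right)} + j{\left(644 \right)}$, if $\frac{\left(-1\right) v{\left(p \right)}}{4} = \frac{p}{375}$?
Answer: $\frac{155525648}{375} \approx 4.1474 \cdot 10^{5}$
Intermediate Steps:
$v{\left(p \right)} = - \frac{4 p}{375}$ ($v{\left(p \right)} = - 4 \frac{p}{375} = - \frac{4 p}{375}$)
$j{\left(d \right)} = d^{2}$ ($j{\left(d \right)} = d d = d^{2}$)
$v{\left(276 - 188 \right)} + j{\left(644 \right)} = - \frac{4 \left(276 - 188\right)}{375} + 644^{2} = \left(- \frac{4}{375}\right) 88 + 414736 = - \frac{352}{375} + 414736 = \frac{155525648}{375}$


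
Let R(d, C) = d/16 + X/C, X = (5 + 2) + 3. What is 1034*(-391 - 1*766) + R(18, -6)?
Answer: -28712125/24 ≈ -1.1963e+6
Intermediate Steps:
X = 10 (X = 7 + 3 = 10)
R(d, C) = 10/C + d/16 (R(d, C) = d/16 + 10/C = 10/C + d/16)
1034*(-391 - 1*766) + R(18, -6) = 1034*(-391 - 1*766) + (10/(-6) + (1/16)*18) = 1034*(-391 - 766) + (10*(-1/6) + 9/8) = 1034*(-1157) + (-5/3 + 9/8) = -1196338 - 13/24 = -28712125/24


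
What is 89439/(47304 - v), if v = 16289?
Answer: 89439/31015 ≈ 2.8837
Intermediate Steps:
89439/(47304 - v) = 89439/(47304 - 1*16289) = 89439/(47304 - 16289) = 89439/31015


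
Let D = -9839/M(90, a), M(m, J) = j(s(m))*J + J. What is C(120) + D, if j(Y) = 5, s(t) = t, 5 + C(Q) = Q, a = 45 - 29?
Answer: 1201/96 ≈ 12.510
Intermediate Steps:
a = 16
C(Q) = -5 + Q
M(m, J) = 6*J (M(m, J) = 5*J + J = 6*J)
D = -9839/96 (D = -9839/(6*16) = -9839/96 ≈ -102.49)
C(120) + D = (-5 + 120) - 9839/96 = 115 - 9839/96 = 1201/96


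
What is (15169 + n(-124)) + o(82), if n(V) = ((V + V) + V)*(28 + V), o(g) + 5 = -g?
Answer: 50794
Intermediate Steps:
o(g) = -5 - g
n(V) = 3*V*(28 + V) (n(V) = (2*V + V)*(28 + V) = (3*V)*(28 + V) = 3*V*(28 + V))
(15169 + n(-124)) + o(82) = (15169 + 3*(-124)*(28 - 124)) + (-5 - 1*82) = (15169 + 3*(-124)*(-96)) + (-5 - 82) = (15169 + 35712) - 87 = 50881 - 87 = 50794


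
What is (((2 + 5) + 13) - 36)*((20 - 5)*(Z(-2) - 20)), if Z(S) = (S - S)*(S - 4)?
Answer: 4800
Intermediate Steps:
Z(S) = 0 (Z(S) = 0*(-4 + S) = 0)
(((2 + 5) + 13) - 36)*((20 - 5)*(Z(-2) - 20)) = (((2 + 5) + 13) - 36)*((20 - 5)*(0 - 20)) = ((7 + 13) - 36)*(15*(-20)) = (20 - 36)*(-300) = -16*(-300) = 4800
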